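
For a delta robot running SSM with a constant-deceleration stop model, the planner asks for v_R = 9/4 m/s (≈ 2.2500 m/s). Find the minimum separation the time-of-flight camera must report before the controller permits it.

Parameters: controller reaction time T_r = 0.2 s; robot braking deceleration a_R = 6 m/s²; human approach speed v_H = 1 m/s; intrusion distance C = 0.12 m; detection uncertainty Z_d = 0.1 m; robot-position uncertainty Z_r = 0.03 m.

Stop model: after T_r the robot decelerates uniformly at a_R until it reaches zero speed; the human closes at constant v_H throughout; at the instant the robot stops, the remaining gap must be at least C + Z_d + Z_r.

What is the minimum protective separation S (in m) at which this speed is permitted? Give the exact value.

S_min = 543/320 m = 1.6969 m

stop time T_s = (9/4)/6 = 0.3750 s
robot covers v_R·T_r = 2.2500·0.2000 = 0.4500 m before braking
robot under decel: 2.2500²/(2·6.0000) = 0.4219 m
human closes 1.0000·0.5750 = 0.5750 m
C+Z_d+Z_r = 0.1200+0.1000+0.0300 = 0.2500 m
S_min ≈ 0.4500+0.4219+0.5750+0.2500  ⇒  S_min = 543/320 m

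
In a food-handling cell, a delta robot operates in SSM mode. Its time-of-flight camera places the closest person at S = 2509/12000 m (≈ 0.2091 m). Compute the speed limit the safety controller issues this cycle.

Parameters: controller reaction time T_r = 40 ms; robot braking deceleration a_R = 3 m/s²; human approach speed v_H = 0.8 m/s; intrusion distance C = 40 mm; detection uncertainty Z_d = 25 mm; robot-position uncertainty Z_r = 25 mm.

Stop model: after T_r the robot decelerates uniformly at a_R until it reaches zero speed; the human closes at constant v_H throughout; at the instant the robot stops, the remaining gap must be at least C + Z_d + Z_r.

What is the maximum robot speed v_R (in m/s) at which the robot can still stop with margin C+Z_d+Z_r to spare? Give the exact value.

v_R_max = 1/4 m/s = 0.2500 m/s

at the boundary: (1/6)·v² + (23/75)·v + (-209/2400) = 0
  disc = (23/75)² − 4·(1/6)·(-209/2400) = 1521/10000 ; √disc = 39/100
  v_R = (−(23/75) + 39/100) / (2·(1/6)) = 1/4 m/s
check:
stop time T_s = (1/4)/3 = 0.0833 s
reaction-phase robot travel = 0.2500·0.0400 = 0.0100 m
braking distance = 0.2500²/(2·3.0000) = 0.0104 m
person approaches 0.8000·(0.0400+0.0833) = 0.0987 m
residual clearance needed = 0.0400+0.0250+0.0250 = 0.0900 m
sum ≈ 0.0100+0.0104+0.0987+0.0900 ≈ 0.2091 m = S ✓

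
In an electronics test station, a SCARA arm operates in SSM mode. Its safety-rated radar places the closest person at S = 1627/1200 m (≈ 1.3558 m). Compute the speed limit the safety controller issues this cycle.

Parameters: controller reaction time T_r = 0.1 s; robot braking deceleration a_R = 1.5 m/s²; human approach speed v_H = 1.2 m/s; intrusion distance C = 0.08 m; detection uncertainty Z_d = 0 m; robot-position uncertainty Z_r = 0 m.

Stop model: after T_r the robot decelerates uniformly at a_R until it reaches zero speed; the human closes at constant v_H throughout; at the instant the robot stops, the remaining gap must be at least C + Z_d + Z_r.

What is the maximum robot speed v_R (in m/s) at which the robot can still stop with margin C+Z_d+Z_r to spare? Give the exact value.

v_R_max = 19/20 m/s = 0.9500 m/s

quadratic (1/3)·v² + (9/10)·v + (-1387/1200) = 0
  disc = (9/10)² − 4·(1/3)·(-1387/1200) = 529/225 ; √disc = 23/15
  v_R = (−(9/10) + 23/15) / (2·(1/3)) = 19/20 m/s
check:
braking lasts T_s = (19/20)/(3/2) = 0.6333 s
robot covers v_R·T_r = 0.9500·0.1000 = 0.0950 m before braking
robot under decel: 0.9500²/(2·1.5000) = 0.3008 m
human closes 1.2000·0.7333 = 0.8800 m
margins: 0.0800+0.0000+0.0000 = 0.0800 m
sum ≈ 0.0950+0.3008+0.8800+0.0800 ≈ 1.3558 m = S ✓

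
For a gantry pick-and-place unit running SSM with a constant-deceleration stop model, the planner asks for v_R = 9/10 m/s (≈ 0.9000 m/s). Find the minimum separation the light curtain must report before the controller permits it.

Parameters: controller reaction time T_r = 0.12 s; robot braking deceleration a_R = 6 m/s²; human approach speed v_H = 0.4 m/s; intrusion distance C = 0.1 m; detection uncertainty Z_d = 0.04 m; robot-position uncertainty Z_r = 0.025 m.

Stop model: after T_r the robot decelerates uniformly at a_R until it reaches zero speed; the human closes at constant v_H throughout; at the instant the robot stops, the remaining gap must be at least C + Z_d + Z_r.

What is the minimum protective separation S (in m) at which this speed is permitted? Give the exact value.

S_min = 897/2000 m = 0.4485 m

T_s = v_R/a_R = (9/10)/6 = 0.1500 s
robot covers v_R·T_r = 0.9000·0.1200 = 0.1080 m before braking
robot under decel: 0.9000²/(2·6.0000) = 0.0675 m
person approaches 0.4000·(0.1200+0.1500) = 0.1080 m
residual clearance needed = 0.1000+0.0400+0.0250 = 0.1650 m
S_min ≈ 0.1080+0.0675+0.1080+0.1650  ⇒  S_min = 897/2000 m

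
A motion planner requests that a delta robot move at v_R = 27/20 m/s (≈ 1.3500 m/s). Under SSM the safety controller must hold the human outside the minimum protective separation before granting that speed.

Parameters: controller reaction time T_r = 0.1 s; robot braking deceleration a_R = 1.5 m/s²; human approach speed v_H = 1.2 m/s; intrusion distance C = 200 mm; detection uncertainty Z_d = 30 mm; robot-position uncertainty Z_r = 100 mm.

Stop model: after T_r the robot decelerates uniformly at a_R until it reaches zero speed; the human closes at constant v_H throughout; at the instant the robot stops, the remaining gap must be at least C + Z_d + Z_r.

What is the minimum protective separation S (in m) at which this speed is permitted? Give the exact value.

T_s = v_R/a_R = (27/20)/(3/2) = 0.9000 s
robot in T_r: 1.3500·0.1000 = 0.1350 m
robot covers 1.3500·0.9000 − ½·1.5000·0.9000² = 0.6075 m while stopping
human closes 1.2000·1.0000 = 1.2000 m
residual clearance needed = 0.2000+0.0300+0.1000 = 0.3300 m
S_min ≈ 0.1350+0.6075+1.2000+0.3300  ⇒  S_min = 909/400 m

S_min = 909/400 m = 2.2725 m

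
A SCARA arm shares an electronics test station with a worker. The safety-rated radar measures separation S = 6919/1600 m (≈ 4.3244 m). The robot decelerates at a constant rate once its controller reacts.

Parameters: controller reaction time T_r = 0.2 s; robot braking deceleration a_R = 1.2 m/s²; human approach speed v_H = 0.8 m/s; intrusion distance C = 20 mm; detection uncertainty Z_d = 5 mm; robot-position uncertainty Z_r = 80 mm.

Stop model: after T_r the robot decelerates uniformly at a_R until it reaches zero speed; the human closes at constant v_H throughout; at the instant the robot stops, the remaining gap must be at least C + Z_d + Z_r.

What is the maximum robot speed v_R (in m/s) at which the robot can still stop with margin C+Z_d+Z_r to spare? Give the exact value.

quadratic (5/12)·v² + (13/15)·v + (-1299/320) = 0
  disc = (13/15)² − 4·(5/12)·(-1299/320) = 108241/14400 ; √disc = 329/120
  v_R = (−(13/15) + 329/120) / (2·(5/12)) = 9/4 m/s
check:
T_s = v_R/a_R = (9/4)/(6/5) = 1.8750 s
reaction-phase robot travel = 2.2500·0.2000 = 0.4500 m
braking distance = 2.2500²/(2·1.2000) = 2.1094 m
human closes 0.8000·2.0750 = 1.6600 m
residual clearance needed = 0.0200+0.0050+0.0800 = 0.1050 m
sum ≈ 0.4500+2.1094+1.6600+0.1050 ≈ 4.3244 m = S ✓

v_R_max = 9/4 m/s = 2.2500 m/s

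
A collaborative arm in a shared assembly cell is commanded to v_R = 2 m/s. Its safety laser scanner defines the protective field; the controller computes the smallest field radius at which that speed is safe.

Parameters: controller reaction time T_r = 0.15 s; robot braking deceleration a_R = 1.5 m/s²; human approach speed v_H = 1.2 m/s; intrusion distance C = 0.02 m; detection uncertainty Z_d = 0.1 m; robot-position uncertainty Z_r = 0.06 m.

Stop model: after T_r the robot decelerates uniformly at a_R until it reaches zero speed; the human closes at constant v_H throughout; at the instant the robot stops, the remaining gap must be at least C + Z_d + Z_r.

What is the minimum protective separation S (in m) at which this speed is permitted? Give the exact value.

braking lasts T_s = 2/(3/2) = 1.3333 s
robot covers v_R·T_r = 2.0000·0.1500 = 0.3000 m before braking
robot under decel: 2.0000²/(2·1.5000) = 1.3333 m
person approaches 1.2000·(0.1500+1.3333) = 1.7800 m
C+Z_d+Z_r = 0.0200+0.1000+0.0600 = 0.1800 m
S_min ≈ 0.3000+1.3333+1.7800+0.1800  ⇒  S_min = 539/150 m

S_min = 539/150 m = 3.5933 m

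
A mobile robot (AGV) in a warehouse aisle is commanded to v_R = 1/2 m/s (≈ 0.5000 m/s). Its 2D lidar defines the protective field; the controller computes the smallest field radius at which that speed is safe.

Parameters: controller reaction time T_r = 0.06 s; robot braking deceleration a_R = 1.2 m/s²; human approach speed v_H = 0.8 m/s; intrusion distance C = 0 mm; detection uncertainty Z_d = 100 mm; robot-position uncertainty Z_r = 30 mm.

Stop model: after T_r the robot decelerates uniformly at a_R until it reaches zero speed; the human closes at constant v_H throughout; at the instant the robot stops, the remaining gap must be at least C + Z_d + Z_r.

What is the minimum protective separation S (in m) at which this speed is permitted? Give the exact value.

stop time T_s = (1/2)/(6/5) = 0.4167 s
robot covers v_R·T_r = 0.5000·0.0600 = 0.0300 m before braking
robot covers 0.5000·0.4167 − ½·1.2000·0.4167² = 0.1042 m while stopping
human closes 0.8000·0.4767 = 0.3813 m
margins: 0.0000+0.1000+0.0300 = 0.1300 m
S_min ≈ 0.0300+0.1042+0.3813+0.1300  ⇒  S_min = 1291/2000 m

S_min = 1291/2000 m = 0.6455 m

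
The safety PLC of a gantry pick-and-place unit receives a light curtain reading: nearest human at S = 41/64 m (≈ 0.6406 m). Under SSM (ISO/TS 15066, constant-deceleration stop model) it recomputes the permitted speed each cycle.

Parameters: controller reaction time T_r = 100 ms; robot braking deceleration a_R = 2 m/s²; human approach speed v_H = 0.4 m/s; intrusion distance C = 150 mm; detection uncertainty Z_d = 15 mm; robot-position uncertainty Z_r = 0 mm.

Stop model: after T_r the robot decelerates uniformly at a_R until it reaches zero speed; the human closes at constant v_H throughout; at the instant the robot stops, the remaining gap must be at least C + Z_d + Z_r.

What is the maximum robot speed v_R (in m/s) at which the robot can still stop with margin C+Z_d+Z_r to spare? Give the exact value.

v_R_max = 17/20 m/s = 0.8500 m/s

quadratic (1/4)·v² + (3/10)·v + (-697/1600) = 0
  disc = (3/10)² − 4·(1/4)·(-697/1600) = 841/1600 ; √disc = 29/40
  v_R = (−(3/10) + 29/40) / (2·(1/4)) = 17/20 m/s
check:
T_s = v_R/a_R = (17/20)/2 = 0.4250 s
robot in T_r: 0.8500·0.1000 = 0.0850 m
robot covers 0.8500·0.4250 − ½·2.0000·0.4250² = 0.1806 m while stopping
human closes 0.4000·0.5250 = 0.2100 m
C+Z_d+Z_r = 0.1500+0.0150+0.0000 = 0.1650 m
sum ≈ 0.0850+0.1806+0.2100+0.1650 ≈ 0.6406 m = S ✓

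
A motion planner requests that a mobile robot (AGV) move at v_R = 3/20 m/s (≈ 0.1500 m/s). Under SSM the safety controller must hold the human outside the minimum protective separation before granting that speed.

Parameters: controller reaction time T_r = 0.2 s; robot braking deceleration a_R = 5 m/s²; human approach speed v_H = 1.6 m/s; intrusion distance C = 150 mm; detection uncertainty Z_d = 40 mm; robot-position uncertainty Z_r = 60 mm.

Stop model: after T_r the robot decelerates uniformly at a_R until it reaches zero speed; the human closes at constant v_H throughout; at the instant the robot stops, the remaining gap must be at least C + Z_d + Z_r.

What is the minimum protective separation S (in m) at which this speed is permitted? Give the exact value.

S_min = 2601/4000 m = 0.6502 m

stop time T_s = (3/20)/5 = 0.0300 s
reaction-phase robot travel = 0.1500·0.2000 = 0.0300 m
robot covers 0.1500·0.0300 − ½·5.0000·0.0300² = 0.0022 m while stopping
person approaches 1.6000·(0.2000+0.0300) = 0.3680 m
residual clearance needed = 0.1500+0.0400+0.0600 = 0.2500 m
S_min ≈ 0.0300+0.0022+0.3680+0.2500  ⇒  S_min = 2601/4000 m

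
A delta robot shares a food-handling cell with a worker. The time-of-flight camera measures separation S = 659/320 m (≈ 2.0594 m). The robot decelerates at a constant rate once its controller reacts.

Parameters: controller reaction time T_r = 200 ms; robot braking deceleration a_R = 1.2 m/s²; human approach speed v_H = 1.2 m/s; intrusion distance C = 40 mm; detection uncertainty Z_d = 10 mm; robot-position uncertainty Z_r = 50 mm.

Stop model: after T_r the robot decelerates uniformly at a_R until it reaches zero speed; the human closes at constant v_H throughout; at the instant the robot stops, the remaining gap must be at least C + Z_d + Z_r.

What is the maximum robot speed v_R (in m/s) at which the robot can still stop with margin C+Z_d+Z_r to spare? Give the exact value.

collect terms ⇒ (5/12)·v_R² + (6/5)·v_R + (-2751/1600) = 0
  disc = (6/5)² − 4·(5/12)·(-2751/1600) = 6889/1600 ; √disc = 83/40
  v_R = (−(6/5) + 83/40) / (2·(5/12)) = 21/20 m/s
check:
stop time T_s = (21/20)/(6/5) = 0.8750 s
reaction-phase robot travel = 1.0500·0.2000 = 0.2100 m
braking distance = 1.0500²/(2·1.2000) = 0.4594 m
human over T_r+T_s: 1.2000·(0.2000+0.8750) = 1.2900 m
C+Z_d+Z_r = 0.0400+0.0100+0.0500 = 0.1000 m
sum ≈ 0.2100+0.4594+1.2900+0.1000 ≈ 2.0594 m = S ✓

v_R_max = 21/20 m/s = 1.0500 m/s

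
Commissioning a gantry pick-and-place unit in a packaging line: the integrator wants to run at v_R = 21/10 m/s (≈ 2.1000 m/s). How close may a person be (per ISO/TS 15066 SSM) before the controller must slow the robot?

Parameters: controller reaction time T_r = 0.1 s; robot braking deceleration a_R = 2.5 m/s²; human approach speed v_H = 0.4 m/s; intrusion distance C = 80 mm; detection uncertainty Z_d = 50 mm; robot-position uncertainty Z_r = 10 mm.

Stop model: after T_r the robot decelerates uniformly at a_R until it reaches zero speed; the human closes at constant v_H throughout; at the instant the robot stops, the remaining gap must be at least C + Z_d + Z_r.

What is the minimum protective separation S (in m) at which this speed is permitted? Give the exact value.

braking lasts T_s = (21/10)/(5/2) = 0.8400 s
robot covers v_R·T_r = 2.1000·0.1000 = 0.2100 m before braking
robot under decel: 2.1000²/(2·2.5000) = 0.8820 m
human closes 0.4000·0.9400 = 0.3760 m
C+Z_d+Z_r = 0.0800+0.0500+0.0100 = 0.1400 m
S_min ≈ 0.2100+0.8820+0.3760+0.1400  ⇒  S_min = 201/125 m

S_min = 201/125 m = 1.6080 m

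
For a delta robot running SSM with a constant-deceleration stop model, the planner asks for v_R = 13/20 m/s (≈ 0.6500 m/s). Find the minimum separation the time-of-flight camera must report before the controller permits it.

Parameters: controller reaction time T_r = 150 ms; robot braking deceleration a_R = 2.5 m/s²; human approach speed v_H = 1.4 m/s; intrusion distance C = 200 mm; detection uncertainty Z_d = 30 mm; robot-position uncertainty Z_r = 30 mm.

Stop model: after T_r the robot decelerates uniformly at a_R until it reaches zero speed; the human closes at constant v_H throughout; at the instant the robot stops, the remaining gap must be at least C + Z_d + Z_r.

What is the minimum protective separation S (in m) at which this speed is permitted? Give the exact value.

T_s = v_R/a_R = (13/20)/(5/2) = 0.2600 s
robot covers v_R·T_r = 0.6500·0.1500 = 0.0975 m before braking
robot under decel: 0.6500²/(2·2.5000) = 0.0845 m
human over T_r+T_s: 1.4000·(0.1500+0.2600) = 0.5740 m
residual clearance needed = 0.2000+0.0300+0.0300 = 0.2600 m
S_min ≈ 0.0975+0.0845+0.5740+0.2600  ⇒  S_min = 127/125 m

S_min = 127/125 m = 1.0160 m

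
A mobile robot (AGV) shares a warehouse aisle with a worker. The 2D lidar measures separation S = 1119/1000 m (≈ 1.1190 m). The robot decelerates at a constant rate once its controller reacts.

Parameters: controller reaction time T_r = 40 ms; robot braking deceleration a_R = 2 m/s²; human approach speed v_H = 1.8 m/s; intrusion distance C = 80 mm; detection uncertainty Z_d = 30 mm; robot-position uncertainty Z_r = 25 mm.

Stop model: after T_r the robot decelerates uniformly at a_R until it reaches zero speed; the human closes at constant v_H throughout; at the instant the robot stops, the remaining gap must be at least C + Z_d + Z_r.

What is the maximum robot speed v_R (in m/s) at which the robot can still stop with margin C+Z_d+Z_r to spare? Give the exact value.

quadratic (1/4)·v² + (47/50)·v + (-114/125) = 0
  disc = (47/50)² − 4·(1/4)·(-114/125) = 4489/2500 ; √disc = 67/50
  v_R = (−(47/50) + 67/50) / (2·(1/4)) = 4/5 m/s
check:
T_s = v_R/a_R = (4/5)/2 = 0.4000 s
robot covers v_R·T_r = 0.8000·0.0400 = 0.0320 m before braking
robot covers 0.8000·0.4000 − ½·2.0000·0.4000² = 0.1600 m while stopping
person approaches 1.8000·(0.0400+0.4000) = 0.7920 m
residual clearance needed = 0.0800+0.0300+0.0250 = 0.1350 m
sum ≈ 0.0320+0.1600+0.7920+0.1350 ≈ 1.1190 m = S ✓

v_R_max = 4/5 m/s = 0.8000 m/s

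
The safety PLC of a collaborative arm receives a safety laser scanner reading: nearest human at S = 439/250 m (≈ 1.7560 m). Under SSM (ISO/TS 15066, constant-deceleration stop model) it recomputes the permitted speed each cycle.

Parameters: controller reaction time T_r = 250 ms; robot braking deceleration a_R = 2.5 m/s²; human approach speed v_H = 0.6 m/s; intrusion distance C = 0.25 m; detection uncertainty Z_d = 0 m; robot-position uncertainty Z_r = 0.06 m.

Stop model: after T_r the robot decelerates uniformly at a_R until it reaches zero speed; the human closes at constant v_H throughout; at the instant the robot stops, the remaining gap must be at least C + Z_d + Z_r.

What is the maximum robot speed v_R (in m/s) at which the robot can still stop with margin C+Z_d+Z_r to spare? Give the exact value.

v_R_max = 8/5 m/s = 1.6000 m/s

quadratic (1/5)·v² + (49/100)·v + (-162/125) = 0
  disc = (49/100)² − 4·(1/5)·(-162/125) = 12769/10000 ; √disc = 113/100
  v_R = (−(49/100) + 113/100) / (2·(1/5)) = 8/5 m/s
check:
stop time T_s = (8/5)/(5/2) = 0.6400 s
reaction-phase robot travel = 1.6000·0.2500 = 0.4000 m
robot covers 1.6000·0.6400 − ½·2.5000·0.6400² = 0.5120 m while stopping
human closes 0.6000·0.8900 = 0.5340 m
margins: 0.2500+0.0000+0.0600 = 0.3100 m
sum ≈ 0.4000+0.5120+0.5340+0.3100 ≈ 1.7560 m = S ✓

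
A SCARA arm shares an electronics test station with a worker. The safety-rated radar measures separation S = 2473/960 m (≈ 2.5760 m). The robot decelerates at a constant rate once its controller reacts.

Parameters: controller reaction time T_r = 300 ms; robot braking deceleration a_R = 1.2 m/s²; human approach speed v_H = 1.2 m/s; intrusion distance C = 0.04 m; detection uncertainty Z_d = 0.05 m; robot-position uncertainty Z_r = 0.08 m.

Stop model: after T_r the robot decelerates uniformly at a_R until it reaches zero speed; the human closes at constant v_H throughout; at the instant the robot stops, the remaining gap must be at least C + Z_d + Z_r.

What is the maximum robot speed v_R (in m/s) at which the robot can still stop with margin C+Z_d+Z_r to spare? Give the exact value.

collect terms ⇒ (5/12)·v_R² + (13/10)·v_R + (-9821/4800) = 0
  disc = (13/10)² − 4·(5/12)·(-9821/4800) = 73441/14400 ; √disc = 271/120
  v_R = (−(13/10) + 271/120) / (2·(5/12)) = 23/20 m/s
check:
T_s = v_R/a_R = (23/20)/(6/5) = 0.9583 s
robot in T_r: 1.1500·0.3000 = 0.3450 m
braking distance = 1.1500²/(2·1.2000) = 0.5510 m
human closes 1.2000·1.2583 = 1.5100 m
residual clearance needed = 0.0400+0.0500+0.0800 = 0.1700 m
sum ≈ 0.3450+0.5510+1.5100+0.1700 ≈ 2.5760 m = S ✓

v_R_max = 23/20 m/s = 1.1500 m/s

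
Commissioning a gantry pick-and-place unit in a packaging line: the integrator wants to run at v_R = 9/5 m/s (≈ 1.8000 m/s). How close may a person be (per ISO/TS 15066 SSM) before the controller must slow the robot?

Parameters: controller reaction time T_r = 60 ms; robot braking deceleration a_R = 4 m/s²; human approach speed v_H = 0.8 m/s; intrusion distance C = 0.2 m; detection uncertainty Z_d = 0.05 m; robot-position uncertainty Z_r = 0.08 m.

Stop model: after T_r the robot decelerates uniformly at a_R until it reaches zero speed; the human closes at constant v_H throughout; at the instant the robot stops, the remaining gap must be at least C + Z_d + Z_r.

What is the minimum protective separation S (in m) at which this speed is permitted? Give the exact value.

S_min = 1251/1000 m = 1.2510 m

T_s = v_R/a_R = (9/5)/4 = 0.4500 s
robot covers v_R·T_r = 1.8000·0.0600 = 0.1080 m before braking
braking distance = 1.8000²/(2·4.0000) = 0.4050 m
person approaches 0.8000·(0.0600+0.4500) = 0.4080 m
margins: 0.2000+0.0500+0.0800 = 0.3300 m
S_min ≈ 0.1080+0.4050+0.4080+0.3300  ⇒  S_min = 1251/1000 m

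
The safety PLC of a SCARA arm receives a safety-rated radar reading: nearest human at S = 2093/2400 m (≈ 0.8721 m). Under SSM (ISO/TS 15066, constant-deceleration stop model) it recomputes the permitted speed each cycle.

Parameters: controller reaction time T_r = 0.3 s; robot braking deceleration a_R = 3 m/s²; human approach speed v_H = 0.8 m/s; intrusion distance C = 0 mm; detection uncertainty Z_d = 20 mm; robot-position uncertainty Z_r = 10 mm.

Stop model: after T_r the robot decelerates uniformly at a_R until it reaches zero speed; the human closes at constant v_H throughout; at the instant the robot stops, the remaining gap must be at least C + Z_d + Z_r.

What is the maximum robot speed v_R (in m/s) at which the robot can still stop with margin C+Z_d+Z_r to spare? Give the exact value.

collect terms ⇒ (1/6)·v_R² + (17/30)·v_R + (-289/480) = 0
  disc = (17/30)² − 4·(1/6)·(-289/480) = 289/400 ; √disc = 17/20
  v_R = (−(17/30) + 17/20) / (2·(1/6)) = 17/20 m/s
check:
T_s = v_R/a_R = (17/20)/3 = 0.2833 s
reaction-phase robot travel = 0.8500·0.3000 = 0.2550 m
robot under decel: 0.8500²/(2·3.0000) = 0.1204 m
human over T_r+T_s: 0.8000·(0.3000+0.2833) = 0.4667 m
residual clearance needed = 0.0000+0.0200+0.0100 = 0.0300 m
sum ≈ 0.2550+0.1204+0.4667+0.0300 ≈ 0.8721 m = S ✓

v_R_max = 17/20 m/s = 0.8500 m/s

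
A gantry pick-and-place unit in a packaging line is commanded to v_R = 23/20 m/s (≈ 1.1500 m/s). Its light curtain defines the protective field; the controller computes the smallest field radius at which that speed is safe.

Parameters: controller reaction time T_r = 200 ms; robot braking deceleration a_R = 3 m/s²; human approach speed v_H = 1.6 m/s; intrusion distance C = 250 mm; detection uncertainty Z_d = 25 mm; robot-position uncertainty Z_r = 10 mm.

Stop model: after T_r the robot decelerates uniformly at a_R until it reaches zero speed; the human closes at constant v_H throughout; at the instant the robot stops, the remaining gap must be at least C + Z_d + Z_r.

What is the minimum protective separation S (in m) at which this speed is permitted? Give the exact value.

S_min = 267/160 m = 1.6687 m

braking lasts T_s = (23/20)/3 = 0.3833 s
reaction-phase robot travel = 1.1500·0.2000 = 0.2300 m
robot under decel: 1.1500²/(2·3.0000) = 0.2204 m
person approaches 1.6000·(0.2000+0.3833) = 0.9333 m
residual clearance needed = 0.2500+0.0250+0.0100 = 0.2850 m
S_min ≈ 0.2300+0.2204+0.9333+0.2850  ⇒  S_min = 267/160 m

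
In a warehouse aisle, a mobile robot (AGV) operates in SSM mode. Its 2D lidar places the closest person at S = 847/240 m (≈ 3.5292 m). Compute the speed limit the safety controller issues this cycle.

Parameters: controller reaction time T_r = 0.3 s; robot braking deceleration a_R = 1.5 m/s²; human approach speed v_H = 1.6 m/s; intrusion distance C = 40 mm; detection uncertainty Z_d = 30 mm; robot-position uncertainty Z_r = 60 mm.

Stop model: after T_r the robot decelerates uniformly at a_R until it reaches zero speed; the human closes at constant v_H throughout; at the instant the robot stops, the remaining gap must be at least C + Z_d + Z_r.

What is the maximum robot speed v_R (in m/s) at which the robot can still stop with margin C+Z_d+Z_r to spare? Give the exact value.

v_R_max = 31/20 m/s = 1.5500 m/s

at the boundary: (1/3)·v² + (41/30)·v + (-3503/1200) = 0
  disc = (41/30)² − 4·(1/3)·(-3503/1200) = 144/25 ; √disc = 12/5
  v_R = (−(41/30) + 12/5) / (2·(1/3)) = 31/20 m/s
check:
braking lasts T_s = (31/20)/(3/2) = 1.0333 s
reaction-phase robot travel = 1.5500·0.3000 = 0.4650 m
robot under decel: 1.5500²/(2·1.5000) = 0.8008 m
human closes 1.6000·1.3333 = 2.1333 m
residual clearance needed = 0.0400+0.0300+0.0600 = 0.1300 m
sum ≈ 0.4650+0.8008+2.1333+0.1300 ≈ 3.5292 m = S ✓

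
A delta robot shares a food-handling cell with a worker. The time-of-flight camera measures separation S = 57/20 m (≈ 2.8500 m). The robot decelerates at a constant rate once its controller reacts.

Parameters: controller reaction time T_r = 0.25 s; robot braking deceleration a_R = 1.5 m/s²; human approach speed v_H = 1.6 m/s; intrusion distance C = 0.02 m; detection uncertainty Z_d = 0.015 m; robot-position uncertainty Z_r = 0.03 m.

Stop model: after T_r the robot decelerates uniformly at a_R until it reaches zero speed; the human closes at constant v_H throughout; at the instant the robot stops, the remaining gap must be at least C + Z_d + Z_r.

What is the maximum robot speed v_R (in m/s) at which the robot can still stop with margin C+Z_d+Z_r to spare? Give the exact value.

v_R_max = 27/20 m/s = 1.3500 m/s

collect terms ⇒ (1/3)·v_R² + (79/60)·v_R + (-477/200) = 0
  disc = (79/60)² − 4·(1/3)·(-477/200) = 17689/3600 ; √disc = 133/60
  v_R = (−(79/60) + 133/60) / (2·(1/3)) = 27/20 m/s
check:
T_s = v_R/a_R = (27/20)/(3/2) = 0.9000 s
reaction-phase robot travel = 1.3500·0.2500 = 0.3375 m
braking distance = 1.3500²/(2·1.5000) = 0.6075 m
person approaches 1.6000·(0.2500+0.9000) = 1.8400 m
residual clearance needed = 0.0200+0.0150+0.0300 = 0.0650 m
sum ≈ 0.3375+0.6075+1.8400+0.0650 ≈ 2.8500 m = S ✓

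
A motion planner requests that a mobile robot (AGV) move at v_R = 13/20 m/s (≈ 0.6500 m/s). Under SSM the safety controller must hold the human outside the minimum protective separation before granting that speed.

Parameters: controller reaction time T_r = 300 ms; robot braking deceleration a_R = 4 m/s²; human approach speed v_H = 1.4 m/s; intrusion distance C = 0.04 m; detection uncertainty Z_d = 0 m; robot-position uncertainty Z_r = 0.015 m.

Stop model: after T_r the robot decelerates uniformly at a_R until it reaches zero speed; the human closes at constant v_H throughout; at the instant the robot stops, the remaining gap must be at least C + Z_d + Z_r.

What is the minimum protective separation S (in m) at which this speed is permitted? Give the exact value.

T_s = v_R/a_R = (13/20)/4 = 0.1625 s
robot covers v_R·T_r = 0.6500·0.3000 = 0.1950 m before braking
robot covers 0.6500·0.1625 − ½·4.0000·0.1625² = 0.0528 m while stopping
human over T_r+T_s: 1.4000·(0.3000+0.1625) = 0.6475 m
margins: 0.0400+0.0000+0.0150 = 0.0550 m
S_min ≈ 0.1950+0.0528+0.6475+0.0550  ⇒  S_min = 3041/3200 m

S_min = 3041/3200 m = 0.9503 m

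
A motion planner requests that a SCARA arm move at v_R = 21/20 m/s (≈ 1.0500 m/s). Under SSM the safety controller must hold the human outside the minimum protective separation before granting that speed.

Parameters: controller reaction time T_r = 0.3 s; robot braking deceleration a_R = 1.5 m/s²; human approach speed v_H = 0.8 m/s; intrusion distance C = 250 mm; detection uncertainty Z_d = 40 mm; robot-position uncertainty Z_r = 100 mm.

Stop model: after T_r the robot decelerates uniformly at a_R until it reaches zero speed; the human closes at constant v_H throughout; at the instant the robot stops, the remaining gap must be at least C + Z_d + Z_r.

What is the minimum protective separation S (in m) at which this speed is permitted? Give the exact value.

S_min = 749/400 m = 1.8725 m

braking lasts T_s = (21/20)/(3/2) = 0.7000 s
reaction-phase robot travel = 1.0500·0.3000 = 0.3150 m
robot under decel: 1.0500²/(2·1.5000) = 0.3675 m
human over T_r+T_s: 0.8000·(0.3000+0.7000) = 0.8000 m
C+Z_d+Z_r = 0.2500+0.0400+0.1000 = 0.3900 m
S_min ≈ 0.3150+0.3675+0.8000+0.3900  ⇒  S_min = 749/400 m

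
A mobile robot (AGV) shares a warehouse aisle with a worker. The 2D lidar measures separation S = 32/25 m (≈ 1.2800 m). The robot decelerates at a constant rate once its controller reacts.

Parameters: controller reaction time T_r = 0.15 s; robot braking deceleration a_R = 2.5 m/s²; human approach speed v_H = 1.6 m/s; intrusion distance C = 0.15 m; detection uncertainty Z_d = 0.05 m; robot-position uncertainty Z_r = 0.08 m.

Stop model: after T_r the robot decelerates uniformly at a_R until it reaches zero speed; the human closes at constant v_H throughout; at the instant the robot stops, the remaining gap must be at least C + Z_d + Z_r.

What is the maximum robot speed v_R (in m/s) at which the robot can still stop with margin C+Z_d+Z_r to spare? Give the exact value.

v_R_max = 4/5 m/s = 0.8000 m/s

at the boundary: (1/5)·v² + (79/100)·v + (-19/25) = 0
  disc = (79/100)² − 4·(1/5)·(-19/25) = 12321/10000 ; √disc = 111/100
  v_R = (−(79/100) + 111/100) / (2·(1/5)) = 4/5 m/s
check:
T_s = v_R/a_R = (4/5)/(5/2) = 0.3200 s
reaction-phase robot travel = 0.8000·0.1500 = 0.1200 m
robot covers 0.8000·0.3200 − ½·2.5000·0.3200² = 0.1280 m while stopping
human over T_r+T_s: 1.6000·(0.1500+0.3200) = 0.7520 m
margins: 0.1500+0.0500+0.0800 = 0.2800 m
sum ≈ 0.1200+0.1280+0.7520+0.2800 ≈ 1.2800 m = S ✓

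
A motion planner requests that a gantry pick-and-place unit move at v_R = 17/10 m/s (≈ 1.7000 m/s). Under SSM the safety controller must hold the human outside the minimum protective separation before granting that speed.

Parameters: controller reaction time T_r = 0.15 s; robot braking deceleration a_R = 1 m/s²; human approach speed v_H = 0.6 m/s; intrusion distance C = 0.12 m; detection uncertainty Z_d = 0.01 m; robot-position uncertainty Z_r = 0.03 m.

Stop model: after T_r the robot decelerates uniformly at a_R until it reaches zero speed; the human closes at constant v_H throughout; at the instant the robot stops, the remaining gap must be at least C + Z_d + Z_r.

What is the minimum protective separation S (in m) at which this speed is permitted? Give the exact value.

S_min = 297/100 m = 2.9700 m

braking lasts T_s = (17/10)/1 = 1.7000 s
reaction-phase robot travel = 1.7000·0.1500 = 0.2550 m
robot under decel: 1.7000²/(2·1.0000) = 1.4450 m
person approaches 0.6000·(0.1500+1.7000) = 1.1100 m
margins: 0.1200+0.0100+0.0300 = 0.1600 m
S_min ≈ 0.2550+1.4450+1.1100+0.1600  ⇒  S_min = 297/100 m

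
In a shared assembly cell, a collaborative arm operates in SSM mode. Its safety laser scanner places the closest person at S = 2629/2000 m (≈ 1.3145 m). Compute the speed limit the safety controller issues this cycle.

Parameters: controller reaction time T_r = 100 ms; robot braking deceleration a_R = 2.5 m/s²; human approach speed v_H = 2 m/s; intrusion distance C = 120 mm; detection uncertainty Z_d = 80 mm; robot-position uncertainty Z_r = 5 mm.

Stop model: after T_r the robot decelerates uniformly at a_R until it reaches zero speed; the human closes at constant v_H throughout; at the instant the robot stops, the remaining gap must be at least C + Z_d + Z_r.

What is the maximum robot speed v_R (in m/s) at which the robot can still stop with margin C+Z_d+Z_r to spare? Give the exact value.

quadratic (1/5)·v² + (9/10)·v + (-1819/2000) = 0
  disc = (9/10)² − 4·(1/5)·(-1819/2000) = 961/625 ; √disc = 31/25
  v_R = (−(9/10) + 31/25) / (2·(1/5)) = 17/20 m/s
check:
braking lasts T_s = (17/20)/(5/2) = 0.3400 s
robot covers v_R·T_r = 0.8500·0.1000 = 0.0850 m before braking
robot covers 0.8500·0.3400 − ½·2.5000·0.3400² = 0.1445 m while stopping
human closes 2.0000·0.4400 = 0.8800 m
C+Z_d+Z_r = 0.1200+0.0800+0.0050 = 0.2050 m
sum ≈ 0.0850+0.1445+0.8800+0.2050 ≈ 1.3145 m = S ✓

v_R_max = 17/20 m/s = 0.8500 m/s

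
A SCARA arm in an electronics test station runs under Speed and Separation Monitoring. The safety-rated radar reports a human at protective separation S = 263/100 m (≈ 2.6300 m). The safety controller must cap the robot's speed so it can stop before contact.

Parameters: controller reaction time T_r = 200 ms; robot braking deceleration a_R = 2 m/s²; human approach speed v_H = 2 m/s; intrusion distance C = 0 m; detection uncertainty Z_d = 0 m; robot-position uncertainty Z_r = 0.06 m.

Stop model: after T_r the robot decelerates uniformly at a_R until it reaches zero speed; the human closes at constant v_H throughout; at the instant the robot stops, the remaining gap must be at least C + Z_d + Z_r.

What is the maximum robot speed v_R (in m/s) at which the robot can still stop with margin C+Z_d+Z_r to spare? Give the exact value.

v_R_max = 7/5 m/s = 1.4000 m/s

at the boundary: (1/4)·v² + (6/5)·v + (-217/100) = 0
  disc = (6/5)² − 4·(1/4)·(-217/100) = 361/100 ; √disc = 19/10
  v_R = (−(6/5) + 19/10) / (2·(1/4)) = 7/5 m/s
check:
T_s = v_R/a_R = (7/5)/2 = 0.7000 s
robot covers v_R·T_r = 1.4000·0.2000 = 0.2800 m before braking
robot under decel: 1.4000²/(2·2.0000) = 0.4900 m
human over T_r+T_s: 2.0000·(0.2000+0.7000) = 1.8000 m
margins: 0.0000+0.0000+0.0600 = 0.0600 m
sum ≈ 0.2800+0.4900+1.8000+0.0600 ≈ 2.6300 m = S ✓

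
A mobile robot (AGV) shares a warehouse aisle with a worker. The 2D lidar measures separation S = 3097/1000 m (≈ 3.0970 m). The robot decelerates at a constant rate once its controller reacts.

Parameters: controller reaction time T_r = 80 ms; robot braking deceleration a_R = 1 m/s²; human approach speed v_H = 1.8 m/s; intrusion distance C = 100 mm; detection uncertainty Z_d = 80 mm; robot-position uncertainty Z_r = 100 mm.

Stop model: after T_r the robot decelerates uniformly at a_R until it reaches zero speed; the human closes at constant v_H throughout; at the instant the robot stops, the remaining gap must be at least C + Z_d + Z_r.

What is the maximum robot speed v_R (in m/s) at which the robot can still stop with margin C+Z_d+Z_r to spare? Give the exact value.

v_R_max = 11/10 m/s = 1.1000 m/s

at the boundary: (1/2)·v² + (47/25)·v + (-2673/1000) = 0
  disc = (47/25)² − 4·(1/2)·(-2673/1000) = 22201/2500 ; √disc = 149/50
  v_R = (−(47/25) + 149/50) / (2·(1/2)) = 11/10 m/s
check:
stop time T_s = (11/10)/1 = 1.1000 s
robot in T_r: 1.1000·0.0800 = 0.0880 m
braking distance = 1.1000²/(2·1.0000) = 0.6050 m
human closes 1.8000·1.1800 = 2.1240 m
residual clearance needed = 0.1000+0.0800+0.1000 = 0.2800 m
sum ≈ 0.0880+0.6050+2.1240+0.2800 ≈ 3.0970 m = S ✓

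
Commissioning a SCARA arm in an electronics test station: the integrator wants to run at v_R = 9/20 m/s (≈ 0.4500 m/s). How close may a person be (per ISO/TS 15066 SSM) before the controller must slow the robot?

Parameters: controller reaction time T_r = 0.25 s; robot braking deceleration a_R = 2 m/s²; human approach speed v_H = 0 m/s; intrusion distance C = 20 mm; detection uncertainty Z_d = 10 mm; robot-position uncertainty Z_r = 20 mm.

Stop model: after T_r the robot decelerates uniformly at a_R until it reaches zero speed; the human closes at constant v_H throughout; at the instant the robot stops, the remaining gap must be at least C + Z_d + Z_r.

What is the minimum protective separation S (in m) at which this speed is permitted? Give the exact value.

S_min = 341/1600 m = 0.2131 m

T_s = v_R/a_R = (9/20)/2 = 0.2250 s
robot covers v_R·T_r = 0.4500·0.2500 = 0.1125 m before braking
robot covers 0.4500·0.2250 − ½·2.0000·0.2250² = 0.0506 m while stopping
human over T_r+T_s: 0.0000·(0.2500+0.2250) = 0.0000 m
residual clearance needed = 0.0200+0.0100+0.0200 = 0.0500 m
S_min ≈ 0.1125+0.0506+0.0000+0.0500  ⇒  S_min = 341/1600 m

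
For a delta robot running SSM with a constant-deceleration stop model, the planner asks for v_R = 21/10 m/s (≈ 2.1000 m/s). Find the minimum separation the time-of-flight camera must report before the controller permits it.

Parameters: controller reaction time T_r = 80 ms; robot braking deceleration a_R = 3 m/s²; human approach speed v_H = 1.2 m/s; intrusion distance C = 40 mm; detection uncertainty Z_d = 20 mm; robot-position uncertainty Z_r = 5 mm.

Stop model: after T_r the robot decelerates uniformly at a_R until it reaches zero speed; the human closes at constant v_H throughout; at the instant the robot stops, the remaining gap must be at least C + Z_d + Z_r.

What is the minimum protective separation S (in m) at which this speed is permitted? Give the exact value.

braking lasts T_s = (21/10)/3 = 0.7000 s
robot covers v_R·T_r = 2.1000·0.0800 = 0.1680 m before braking
robot under decel: 2.1000²/(2·3.0000) = 0.7350 m
human over T_r+T_s: 1.2000·(0.0800+0.7000) = 0.9360 m
residual clearance needed = 0.0400+0.0200+0.0050 = 0.0650 m
S_min ≈ 0.1680+0.7350+0.9360+0.0650  ⇒  S_min = 238/125 m

S_min = 238/125 m = 1.9040 m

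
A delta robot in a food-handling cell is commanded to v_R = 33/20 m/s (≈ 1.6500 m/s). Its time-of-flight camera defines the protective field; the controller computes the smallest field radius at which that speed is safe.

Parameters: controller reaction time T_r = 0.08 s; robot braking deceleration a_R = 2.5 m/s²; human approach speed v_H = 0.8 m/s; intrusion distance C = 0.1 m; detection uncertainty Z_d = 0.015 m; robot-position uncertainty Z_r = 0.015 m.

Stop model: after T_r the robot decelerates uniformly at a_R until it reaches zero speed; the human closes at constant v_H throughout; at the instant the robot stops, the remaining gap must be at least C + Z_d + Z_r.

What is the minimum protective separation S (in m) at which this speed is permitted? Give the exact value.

T_s = v_R/a_R = (33/20)/(5/2) = 0.6600 s
robot covers v_R·T_r = 1.6500·0.0800 = 0.1320 m before braking
braking distance = 1.6500²/(2·2.5000) = 0.5445 m
person approaches 0.8000·(0.0800+0.6600) = 0.5920 m
margins: 0.1000+0.0150+0.0150 = 0.1300 m
S_min ≈ 0.1320+0.5445+0.5920+0.1300  ⇒  S_min = 2797/2000 m

S_min = 2797/2000 m = 1.3985 m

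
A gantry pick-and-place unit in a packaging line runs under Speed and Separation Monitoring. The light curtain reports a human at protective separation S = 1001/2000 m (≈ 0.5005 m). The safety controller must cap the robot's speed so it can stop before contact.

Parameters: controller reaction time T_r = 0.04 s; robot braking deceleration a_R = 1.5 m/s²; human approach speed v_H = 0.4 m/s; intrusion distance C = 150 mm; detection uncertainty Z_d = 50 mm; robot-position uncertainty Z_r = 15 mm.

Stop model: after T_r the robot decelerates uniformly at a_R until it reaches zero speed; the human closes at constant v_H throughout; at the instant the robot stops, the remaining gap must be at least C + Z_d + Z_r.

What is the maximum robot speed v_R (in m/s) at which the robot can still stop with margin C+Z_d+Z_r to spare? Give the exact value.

collect terms ⇒ (1/3)·v_R² + (23/75)·v_R + (-539/2000) = 0
  disc = (23/75)² − 4·(1/3)·(-539/2000) = 10201/22500 ; √disc = 101/150
  v_R = (−(23/75) + 101/150) / (2·(1/3)) = 11/20 m/s
check:
braking lasts T_s = (11/20)/(3/2) = 0.3667 s
reaction-phase robot travel = 0.5500·0.0400 = 0.0220 m
robot covers 0.5500·0.3667 − ½·1.5000·0.3667² = 0.1008 m while stopping
human closes 0.4000·0.4067 = 0.1627 m
margins: 0.1500+0.0500+0.0150 = 0.2150 m
sum ≈ 0.0220+0.1008+0.1627+0.2150 ≈ 0.5005 m = S ✓

v_R_max = 11/20 m/s = 0.5500 m/s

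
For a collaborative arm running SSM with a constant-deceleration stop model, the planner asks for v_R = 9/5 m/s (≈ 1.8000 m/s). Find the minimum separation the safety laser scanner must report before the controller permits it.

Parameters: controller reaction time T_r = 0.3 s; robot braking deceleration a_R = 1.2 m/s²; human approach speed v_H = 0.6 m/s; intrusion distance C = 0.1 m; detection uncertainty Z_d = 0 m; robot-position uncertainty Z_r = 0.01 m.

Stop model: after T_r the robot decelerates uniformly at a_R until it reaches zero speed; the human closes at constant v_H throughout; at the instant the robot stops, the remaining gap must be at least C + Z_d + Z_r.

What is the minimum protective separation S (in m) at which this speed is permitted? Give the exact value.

S_min = 77/25 m = 3.0800 m

braking lasts T_s = (9/5)/(6/5) = 1.5000 s
robot covers v_R·T_r = 1.8000·0.3000 = 0.5400 m before braking
robot covers 1.8000·1.5000 − ½·1.2000·1.5000² = 1.3500 m while stopping
human closes 0.6000·1.8000 = 1.0800 m
margins: 0.1000+0.0000+0.0100 = 0.1100 m
S_min ≈ 0.5400+1.3500+1.0800+0.1100  ⇒  S_min = 77/25 m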